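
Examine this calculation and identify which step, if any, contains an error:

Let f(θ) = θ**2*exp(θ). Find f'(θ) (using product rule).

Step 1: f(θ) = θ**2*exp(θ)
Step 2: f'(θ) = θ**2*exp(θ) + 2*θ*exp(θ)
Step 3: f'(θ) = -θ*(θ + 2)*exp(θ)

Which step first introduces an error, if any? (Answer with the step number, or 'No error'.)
Step 3

Step 3 is incorrect due to a sign flip.
The step shows: -θ*(θ + 2)*exp(θ)
The correct value should be: θ*(θ + 2)*exp(θ)

Explanation: The sign of the whole expression was flipped: the term θ*(θ + 2)*exp(θ) was incorrectly written as -θ*(θ + 2)*exp(θ)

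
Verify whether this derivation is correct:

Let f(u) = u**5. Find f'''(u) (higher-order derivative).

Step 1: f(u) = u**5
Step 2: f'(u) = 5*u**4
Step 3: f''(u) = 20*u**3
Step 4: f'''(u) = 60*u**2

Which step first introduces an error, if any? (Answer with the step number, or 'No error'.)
No error

All steps in this derivation are correct.
The final answer f'''(u) = 60*u**2 is valid.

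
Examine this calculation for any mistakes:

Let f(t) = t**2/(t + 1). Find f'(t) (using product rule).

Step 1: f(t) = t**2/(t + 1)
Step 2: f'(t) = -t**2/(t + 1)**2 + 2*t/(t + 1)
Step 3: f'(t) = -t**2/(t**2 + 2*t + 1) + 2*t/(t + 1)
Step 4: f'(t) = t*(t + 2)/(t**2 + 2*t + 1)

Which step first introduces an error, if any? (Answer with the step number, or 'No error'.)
No error

All steps in this derivation are correct.
The final answer f'(t) = t*(t + 2)/(t**2 + 2*t + 1) is valid.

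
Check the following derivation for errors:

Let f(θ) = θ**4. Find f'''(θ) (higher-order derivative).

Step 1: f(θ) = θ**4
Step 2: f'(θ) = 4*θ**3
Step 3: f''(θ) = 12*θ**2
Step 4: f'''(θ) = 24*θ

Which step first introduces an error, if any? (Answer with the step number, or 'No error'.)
No error

All steps in this derivation are correct.
The final answer f'''(θ) = 24*θ is valid.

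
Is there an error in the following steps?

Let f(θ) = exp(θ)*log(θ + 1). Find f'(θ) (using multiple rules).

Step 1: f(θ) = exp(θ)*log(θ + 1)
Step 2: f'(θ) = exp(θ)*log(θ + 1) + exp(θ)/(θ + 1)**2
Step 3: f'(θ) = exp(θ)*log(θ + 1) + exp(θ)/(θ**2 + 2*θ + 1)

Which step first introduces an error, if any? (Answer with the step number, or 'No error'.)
Step 2

Step 2 is incorrect due to a wrong exponent.
The step shows: exp(θ)*log(θ + 1) + exp(θ)/(θ + 1)**2
The correct value should be: exp(θ)*log(θ + 1) + exp(θ)/(θ + 1)

Explanation: The exponent -1 on θ + 1 was incorrectly written as -2: the term exp(θ)/(θ + 1) was incorrectly written as exp(θ)/(θ + 1)**2
The later steps are derived from this incorrect expression, so the error originates in Step 2.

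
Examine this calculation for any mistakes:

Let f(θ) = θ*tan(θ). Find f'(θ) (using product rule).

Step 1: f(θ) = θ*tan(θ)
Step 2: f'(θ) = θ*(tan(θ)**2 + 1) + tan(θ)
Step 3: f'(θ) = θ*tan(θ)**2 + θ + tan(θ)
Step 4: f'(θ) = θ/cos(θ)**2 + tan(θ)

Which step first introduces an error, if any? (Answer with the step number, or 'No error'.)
No error

All steps in this derivation are correct.
The final answer f'(θ) = θ/cos(θ)**2 + tan(θ) is valid.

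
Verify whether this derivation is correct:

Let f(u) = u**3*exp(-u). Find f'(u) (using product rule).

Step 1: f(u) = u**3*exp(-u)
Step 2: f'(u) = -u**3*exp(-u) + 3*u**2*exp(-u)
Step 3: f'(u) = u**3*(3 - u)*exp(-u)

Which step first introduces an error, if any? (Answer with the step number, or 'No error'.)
Step 3

Step 3 is incorrect due to a wrong exponent.
The step shows: u**3*(3 - u)*exp(-u)
The correct value should be: u**2*(3 - u)*exp(-u)

Explanation: The exponent 2 on u was incorrectly written as 3: the term u**2*(3 - u)*exp(-u) was incorrectly written as u**3*(3 - u)*exp(-u)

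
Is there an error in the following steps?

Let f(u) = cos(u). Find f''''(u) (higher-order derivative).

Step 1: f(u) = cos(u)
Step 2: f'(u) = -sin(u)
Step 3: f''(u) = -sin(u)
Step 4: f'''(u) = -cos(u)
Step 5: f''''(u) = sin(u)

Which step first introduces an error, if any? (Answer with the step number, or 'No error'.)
Step 3

Step 3 is incorrect due to a wrong trig function.
The step shows: -sin(u)
The correct value should be: -cos(u)

Explanation: cos(u) was incorrectly written as sin(u): the term -cos(u) was incorrectly written as -sin(u)
The later steps are derived from this incorrect expression, so the error originates in Step 3.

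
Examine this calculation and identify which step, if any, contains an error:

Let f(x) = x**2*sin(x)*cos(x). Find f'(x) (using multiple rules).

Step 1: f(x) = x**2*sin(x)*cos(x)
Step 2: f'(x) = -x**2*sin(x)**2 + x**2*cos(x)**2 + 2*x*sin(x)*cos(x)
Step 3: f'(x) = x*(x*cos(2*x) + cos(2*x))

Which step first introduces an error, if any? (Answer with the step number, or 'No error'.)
Step 3

Step 3 is incorrect due to a wrong trig function.
The step shows: x*(x*cos(2*x) + cos(2*x))
The correct value should be: x*(x*cos(2*x) + sin(2*x))

Explanation: sin(2*x) was incorrectly written as cos(2*x): the term x*(x*cos(2*x) + sin(2*x)) was incorrectly written as x*(x*cos(2*x) + cos(2*x))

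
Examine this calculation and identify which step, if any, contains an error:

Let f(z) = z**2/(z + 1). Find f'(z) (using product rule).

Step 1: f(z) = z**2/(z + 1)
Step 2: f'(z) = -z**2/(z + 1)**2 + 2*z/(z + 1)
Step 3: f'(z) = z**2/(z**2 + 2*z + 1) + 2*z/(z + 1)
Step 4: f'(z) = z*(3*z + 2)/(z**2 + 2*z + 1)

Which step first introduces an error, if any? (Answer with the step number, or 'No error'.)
Step 3

Step 3 is incorrect due to a sign flip.
The step shows: z**2/(z**2 + 2*z + 1) + 2*z/(z + 1)
The correct value should be: -z**2/(z**2 + 2*z + 1) + 2*z/(z + 1)

Explanation: The sign of one term was flipped: the term -z**2/(z**2 + 2*z + 1) was incorrectly written as z**2/(z**2 + 2*z + 1)
The later steps are derived from this incorrect expression, so the error originates in Step 3.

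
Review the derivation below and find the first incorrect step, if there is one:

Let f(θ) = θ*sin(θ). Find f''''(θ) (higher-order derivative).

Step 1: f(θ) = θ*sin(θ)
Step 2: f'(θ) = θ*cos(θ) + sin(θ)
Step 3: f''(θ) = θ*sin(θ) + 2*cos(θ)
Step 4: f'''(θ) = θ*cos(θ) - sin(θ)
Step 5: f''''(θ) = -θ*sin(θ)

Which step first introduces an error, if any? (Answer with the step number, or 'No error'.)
Step 3

Step 3 is incorrect due to a sign flip.
The step shows: θ*sin(θ) + 2*cos(θ)
The correct value should be: -θ*sin(θ) + 2*cos(θ)

Explanation: The sign of one term was flipped: the term -θ*sin(θ) was incorrectly written as θ*sin(θ)
The later steps are derived from this incorrect expression, so the error originates in Step 3.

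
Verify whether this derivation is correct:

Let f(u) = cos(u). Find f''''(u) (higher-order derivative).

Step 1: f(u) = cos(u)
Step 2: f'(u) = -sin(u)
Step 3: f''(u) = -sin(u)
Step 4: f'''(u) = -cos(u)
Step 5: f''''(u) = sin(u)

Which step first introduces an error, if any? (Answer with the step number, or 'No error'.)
Step 3

Step 3 is incorrect due to a wrong trig function.
The step shows: -sin(u)
The correct value should be: -cos(u)

Explanation: cos(u) was incorrectly written as sin(u): the term -cos(u) was incorrectly written as -sin(u)
The later steps are derived from this incorrect expression, so the error originates in Step 3.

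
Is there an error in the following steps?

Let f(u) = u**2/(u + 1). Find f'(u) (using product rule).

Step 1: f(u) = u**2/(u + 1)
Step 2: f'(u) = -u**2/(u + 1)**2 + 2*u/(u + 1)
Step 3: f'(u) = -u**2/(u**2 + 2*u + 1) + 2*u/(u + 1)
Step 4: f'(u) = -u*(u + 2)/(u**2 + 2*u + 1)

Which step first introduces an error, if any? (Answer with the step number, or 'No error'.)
Step 4

Step 4 is incorrect due to a sign flip.
The step shows: -u*(u + 2)/(u**2 + 2*u + 1)
The correct value should be: u*(u + 2)/(u**2 + 2*u + 1)

Explanation: The sign of the whole expression was flipped: the term u*(u + 2)/(u**2 + 2*u + 1) was incorrectly written as -u*(u + 2)/(u**2 + 2*u + 1)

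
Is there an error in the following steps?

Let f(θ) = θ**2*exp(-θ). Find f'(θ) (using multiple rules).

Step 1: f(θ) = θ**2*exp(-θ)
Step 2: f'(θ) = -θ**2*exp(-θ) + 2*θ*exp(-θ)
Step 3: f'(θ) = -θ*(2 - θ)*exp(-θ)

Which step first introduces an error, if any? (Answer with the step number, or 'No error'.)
Step 3

Step 3 is incorrect due to a sign flip.
The step shows: -θ*(2 - θ)*exp(-θ)
The correct value should be: θ*(2 - θ)*exp(-θ)

Explanation: The sign of the whole expression was flipped: the term θ*(2 - θ)*exp(-θ) was incorrectly written as -θ*(2 - θ)*exp(-θ)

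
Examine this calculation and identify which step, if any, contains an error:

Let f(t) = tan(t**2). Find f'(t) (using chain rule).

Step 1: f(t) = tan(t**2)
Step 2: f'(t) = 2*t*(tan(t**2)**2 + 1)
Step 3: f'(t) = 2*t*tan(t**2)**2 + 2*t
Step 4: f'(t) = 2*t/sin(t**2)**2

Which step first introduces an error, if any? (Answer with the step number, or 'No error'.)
Step 4

Step 4 is incorrect due to a wrong trig function.
The step shows: 2*t/sin(t**2)**2
The correct value should be: 2*t/cos(t**2)**2

Explanation: cos(t**2) was incorrectly written as sin(t**2): the term 2*t/cos(t**2)**2 was incorrectly written as 2*t/sin(t**2)**2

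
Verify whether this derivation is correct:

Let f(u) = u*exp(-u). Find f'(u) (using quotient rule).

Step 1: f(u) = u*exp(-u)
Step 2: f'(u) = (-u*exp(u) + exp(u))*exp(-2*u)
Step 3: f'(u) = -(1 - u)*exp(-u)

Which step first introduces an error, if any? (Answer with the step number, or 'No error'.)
Step 3

Step 3 is incorrect due to a sign flip.
The step shows: -(1 - u)*exp(-u)
The correct value should be: (1 - u)*exp(-u)

Explanation: The sign of the whole expression was flipped: the term (1 - u)*exp(-u) was incorrectly written as -(1 - u)*exp(-u)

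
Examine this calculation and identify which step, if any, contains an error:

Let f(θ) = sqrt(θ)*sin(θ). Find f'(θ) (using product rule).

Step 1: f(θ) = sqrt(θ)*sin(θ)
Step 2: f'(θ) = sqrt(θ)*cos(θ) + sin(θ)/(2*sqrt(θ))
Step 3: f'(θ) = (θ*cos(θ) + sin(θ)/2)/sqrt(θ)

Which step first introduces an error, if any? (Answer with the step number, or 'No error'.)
No error

All steps in this derivation are correct.
The final answer f'(θ) = (θ*cos(θ) + sin(θ)/2)/sqrt(θ) is valid.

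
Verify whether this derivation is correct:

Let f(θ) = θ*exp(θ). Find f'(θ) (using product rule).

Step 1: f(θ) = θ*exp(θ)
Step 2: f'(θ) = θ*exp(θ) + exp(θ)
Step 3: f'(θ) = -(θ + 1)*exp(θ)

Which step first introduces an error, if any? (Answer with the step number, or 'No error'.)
Step 3

Step 3 is incorrect due to a sign flip.
The step shows: -(θ + 1)*exp(θ)
The correct value should be: (θ + 1)*exp(θ)

Explanation: The sign of the whole expression was flipped: the term (θ + 1)*exp(θ) was incorrectly written as -(θ + 1)*exp(θ)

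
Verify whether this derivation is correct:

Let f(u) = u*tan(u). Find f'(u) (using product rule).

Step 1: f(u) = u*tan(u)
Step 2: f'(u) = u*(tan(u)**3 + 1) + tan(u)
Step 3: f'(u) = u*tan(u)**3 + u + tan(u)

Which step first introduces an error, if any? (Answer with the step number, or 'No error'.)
Step 2

Step 2 is incorrect due to a wrong exponent.
The step shows: u*(tan(u)**3 + 1) + tan(u)
The correct value should be: u*(tan(u)**2 + 1) + tan(u)

Explanation: The exponent 2 on tan(u) was incorrectly written as 3: the term u*(tan(u)**2 + 1) was incorrectly written as u*(tan(u)**3 + 1)
The later steps are derived from this incorrect expression, so the error originates in Step 2.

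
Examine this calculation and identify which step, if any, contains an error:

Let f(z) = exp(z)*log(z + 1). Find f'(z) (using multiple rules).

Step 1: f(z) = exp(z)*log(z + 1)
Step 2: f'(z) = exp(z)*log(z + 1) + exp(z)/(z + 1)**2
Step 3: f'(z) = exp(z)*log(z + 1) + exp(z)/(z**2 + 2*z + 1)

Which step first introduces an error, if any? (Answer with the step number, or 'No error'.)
Step 2

Step 2 is incorrect due to a wrong exponent.
The step shows: exp(z)*log(z + 1) + exp(z)/(z + 1)**2
The correct value should be: exp(z)*log(z + 1) + exp(z)/(z + 1)

Explanation: The exponent -1 on z + 1 was incorrectly written as -2: the term exp(z)/(z + 1) was incorrectly written as exp(z)/(z + 1)**2
The later steps are derived from this incorrect expression, so the error originates in Step 2.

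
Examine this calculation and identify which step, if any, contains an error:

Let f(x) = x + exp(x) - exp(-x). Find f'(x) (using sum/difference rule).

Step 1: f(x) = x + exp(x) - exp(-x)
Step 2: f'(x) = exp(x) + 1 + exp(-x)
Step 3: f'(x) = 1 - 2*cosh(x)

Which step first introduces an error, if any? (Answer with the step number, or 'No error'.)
Step 3

Step 3 is incorrect due to a sign flip.
The step shows: 1 - 2*cosh(x)
The correct value should be: 2*cosh(x) + 1

Explanation: The sign of one term was flipped: the term 2*cosh(x) was incorrectly written as -2*cosh(x)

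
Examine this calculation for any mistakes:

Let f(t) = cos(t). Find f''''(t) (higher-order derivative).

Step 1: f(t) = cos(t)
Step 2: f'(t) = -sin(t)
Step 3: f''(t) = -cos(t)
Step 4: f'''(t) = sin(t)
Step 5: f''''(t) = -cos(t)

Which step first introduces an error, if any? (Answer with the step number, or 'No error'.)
Step 5

Step 5 is incorrect due to a sign flip.
The step shows: -cos(t)
The correct value should be: cos(t)

Explanation: The sign of the whole expression was flipped: the term cos(t) was incorrectly written as -cos(t)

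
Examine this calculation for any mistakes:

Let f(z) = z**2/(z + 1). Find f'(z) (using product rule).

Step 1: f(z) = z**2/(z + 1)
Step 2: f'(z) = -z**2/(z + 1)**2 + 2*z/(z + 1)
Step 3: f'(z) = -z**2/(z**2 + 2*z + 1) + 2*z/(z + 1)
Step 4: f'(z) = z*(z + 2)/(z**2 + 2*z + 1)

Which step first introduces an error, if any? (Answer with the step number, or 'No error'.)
No error

All steps in this derivation are correct.
The final answer f'(z) = z*(z + 2)/(z**2 + 2*z + 1) is valid.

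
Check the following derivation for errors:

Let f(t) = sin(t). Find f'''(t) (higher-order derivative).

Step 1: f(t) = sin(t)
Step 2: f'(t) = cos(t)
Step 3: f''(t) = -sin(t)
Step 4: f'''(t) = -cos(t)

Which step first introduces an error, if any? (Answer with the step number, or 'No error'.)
No error

All steps in this derivation are correct.
The final answer f'''(t) = -cos(t) is valid.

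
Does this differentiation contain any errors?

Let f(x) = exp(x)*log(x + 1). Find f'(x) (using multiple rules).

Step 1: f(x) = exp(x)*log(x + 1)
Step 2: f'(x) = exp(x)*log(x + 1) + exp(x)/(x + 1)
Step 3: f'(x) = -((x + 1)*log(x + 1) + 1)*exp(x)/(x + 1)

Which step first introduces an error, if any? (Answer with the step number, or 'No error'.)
Step 3

Step 3 is incorrect due to a sign flip.
The step shows: -((x + 1)*log(x + 1) + 1)*exp(x)/(x + 1)
The correct value should be: ((x + 1)*log(x + 1) + 1)*exp(x)/(x + 1)

Explanation: The sign of the whole expression was flipped: the term ((x + 1)*log(x + 1) + 1)*exp(x)/(x + 1) was incorrectly written as -((x + 1)*log(x + 1) + 1)*exp(x)/(x + 1)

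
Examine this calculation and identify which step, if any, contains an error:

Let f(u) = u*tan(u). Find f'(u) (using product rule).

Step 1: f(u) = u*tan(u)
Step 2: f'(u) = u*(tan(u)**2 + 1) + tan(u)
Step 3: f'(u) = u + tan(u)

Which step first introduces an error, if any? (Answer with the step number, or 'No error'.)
Step 3

Step 3 is incorrect due to a dropped term.
The step shows: u + tan(u)
The correct value should be: u*tan(u)**2 + u + tan(u)

Explanation: A term was dropped: the term u*tan(u)**2 was incorrectly omitted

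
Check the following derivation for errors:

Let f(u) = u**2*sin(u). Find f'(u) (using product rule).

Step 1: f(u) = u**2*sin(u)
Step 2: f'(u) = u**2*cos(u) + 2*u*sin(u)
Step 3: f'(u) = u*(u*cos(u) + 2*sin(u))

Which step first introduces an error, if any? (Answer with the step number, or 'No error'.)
No error

All steps in this derivation are correct.
The final answer f'(u) = u*(u*cos(u) + 2*sin(u)) is valid.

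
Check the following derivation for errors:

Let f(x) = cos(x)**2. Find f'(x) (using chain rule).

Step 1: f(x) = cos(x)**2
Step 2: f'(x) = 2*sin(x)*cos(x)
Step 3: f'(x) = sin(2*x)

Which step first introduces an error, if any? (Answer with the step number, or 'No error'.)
Step 2

Step 2 is incorrect due to a sign flip.
The step shows: 2*sin(x)*cos(x)
The correct value should be: -2*sin(x)*cos(x)

Explanation: The sign of the whole expression was flipped: the term -2*sin(x)*cos(x) was incorrectly written as 2*sin(x)*cos(x)
The later steps are derived from this incorrect expression, so the error originates in Step 2.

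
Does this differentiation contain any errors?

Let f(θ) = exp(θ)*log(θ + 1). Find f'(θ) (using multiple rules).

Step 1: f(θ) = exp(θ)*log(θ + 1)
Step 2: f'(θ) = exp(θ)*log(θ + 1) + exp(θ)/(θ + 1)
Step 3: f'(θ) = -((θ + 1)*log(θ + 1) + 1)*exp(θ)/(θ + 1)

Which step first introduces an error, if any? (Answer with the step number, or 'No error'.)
Step 3

Step 3 is incorrect due to a sign flip.
The step shows: -((θ + 1)*log(θ + 1) + 1)*exp(θ)/(θ + 1)
The correct value should be: ((θ + 1)*log(θ + 1) + 1)*exp(θ)/(θ + 1)

Explanation: The sign of the whole expression was flipped: the term ((θ + 1)*log(θ + 1) + 1)*exp(θ)/(θ + 1) was incorrectly written as -((θ + 1)*log(θ + 1) + 1)*exp(θ)/(θ + 1)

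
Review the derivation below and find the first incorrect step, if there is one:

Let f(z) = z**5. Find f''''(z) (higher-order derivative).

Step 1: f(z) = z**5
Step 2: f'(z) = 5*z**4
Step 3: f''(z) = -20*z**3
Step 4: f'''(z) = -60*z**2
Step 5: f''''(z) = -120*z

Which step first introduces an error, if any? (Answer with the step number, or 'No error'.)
Step 3

Step 3 is incorrect due to a sign flip.
The step shows: -20*z**3
The correct value should be: 20*z**3

Explanation: The sign of the whole expression was flipped: the term 20*z**3 was incorrectly written as -20*z**3
The later steps are derived from this incorrect expression, so the error originates in Step 3.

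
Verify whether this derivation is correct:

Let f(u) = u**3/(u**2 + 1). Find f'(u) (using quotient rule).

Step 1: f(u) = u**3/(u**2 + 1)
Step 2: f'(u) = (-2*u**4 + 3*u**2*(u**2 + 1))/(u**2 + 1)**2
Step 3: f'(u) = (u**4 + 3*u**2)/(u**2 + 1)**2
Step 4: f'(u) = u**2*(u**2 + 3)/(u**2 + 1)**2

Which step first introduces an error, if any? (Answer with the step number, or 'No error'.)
No error

All steps in this derivation are correct.
The final answer f'(u) = u**2*(u**2 + 3)/(u**2 + 1)**2 is valid.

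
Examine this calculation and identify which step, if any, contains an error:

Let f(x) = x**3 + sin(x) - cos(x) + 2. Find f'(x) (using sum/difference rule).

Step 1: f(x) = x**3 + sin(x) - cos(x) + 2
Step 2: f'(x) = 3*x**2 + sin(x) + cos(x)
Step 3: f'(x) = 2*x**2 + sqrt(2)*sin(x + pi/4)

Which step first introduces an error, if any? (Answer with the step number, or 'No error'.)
Step 3

Step 3 is incorrect due to a wrong coefficient.
The step shows: 2*x**2 + sqrt(2)*sin(x + pi/4)
The correct value should be: 3*x**2 + sqrt(2)*sin(x + pi/4)

Explanation: The coefficient 3 was incorrectly written as 2: the term 3*x**2 was incorrectly written as 2*x**2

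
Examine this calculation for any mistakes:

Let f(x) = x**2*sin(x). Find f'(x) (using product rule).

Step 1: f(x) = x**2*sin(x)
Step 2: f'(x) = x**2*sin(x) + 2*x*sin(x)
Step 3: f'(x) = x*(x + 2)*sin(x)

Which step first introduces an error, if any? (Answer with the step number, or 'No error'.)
Step 2

Step 2 is incorrect due to a wrong trig function.
The step shows: x**2*sin(x) + 2*x*sin(x)
The correct value should be: x**2*cos(x) + 2*x*sin(x)

Explanation: cos(x) was incorrectly written as sin(x): the term x**2*cos(x) was incorrectly written as x**2*sin(x)
The later steps are derived from this incorrect expression, so the error originates in Step 2.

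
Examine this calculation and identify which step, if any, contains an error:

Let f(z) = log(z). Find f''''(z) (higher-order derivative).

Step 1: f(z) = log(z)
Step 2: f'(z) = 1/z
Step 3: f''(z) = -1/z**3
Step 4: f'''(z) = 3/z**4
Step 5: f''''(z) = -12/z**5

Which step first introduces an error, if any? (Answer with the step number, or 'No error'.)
Step 3

Step 3 is incorrect due to a wrong exponent.
The step shows: -1/z**3
The correct value should be: -1/z**2

Explanation: The exponent -2 on z was incorrectly written as -3: the term -1/z**2 was incorrectly written as -1/z**3
The later steps are derived from this incorrect expression, so the error originates in Step 3.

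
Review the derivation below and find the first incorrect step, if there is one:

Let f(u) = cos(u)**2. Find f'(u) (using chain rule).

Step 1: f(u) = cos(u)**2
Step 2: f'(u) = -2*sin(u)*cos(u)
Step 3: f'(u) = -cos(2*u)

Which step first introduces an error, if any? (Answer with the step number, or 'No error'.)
Step 3

Step 3 is incorrect due to a wrong trig function.
The step shows: -cos(2*u)
The correct value should be: -sin(2*u)

Explanation: sin(2*u) was incorrectly written as cos(2*u): the term -sin(2*u) was incorrectly written as -cos(2*u)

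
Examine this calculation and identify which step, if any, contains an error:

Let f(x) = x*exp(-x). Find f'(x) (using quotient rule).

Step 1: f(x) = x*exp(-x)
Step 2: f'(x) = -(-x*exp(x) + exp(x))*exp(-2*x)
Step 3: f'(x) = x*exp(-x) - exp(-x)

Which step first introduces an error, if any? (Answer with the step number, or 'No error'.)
Step 2

Step 2 is incorrect due to a sign flip.
The step shows: -(-x*exp(x) + exp(x))*exp(-2*x)
The correct value should be: (-x*exp(x) + exp(x))*exp(-2*x)

Explanation: The sign of the whole expression was flipped: the term (-x*exp(x) + exp(x))*exp(-2*x) was incorrectly written as -(-x*exp(x) + exp(x))*exp(-2*x)
The later steps are derived from this incorrect expression, so the error originates in Step 2.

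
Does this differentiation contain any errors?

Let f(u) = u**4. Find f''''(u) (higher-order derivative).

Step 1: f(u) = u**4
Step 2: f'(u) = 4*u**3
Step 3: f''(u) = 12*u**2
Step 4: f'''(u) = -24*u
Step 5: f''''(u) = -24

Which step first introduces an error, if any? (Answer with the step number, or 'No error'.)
Step 4

Step 4 is incorrect due to a sign flip.
The step shows: -24*u
The correct value should be: 24*u

Explanation: The sign of the whole expression was flipped: the term 24*u was incorrectly written as -24*u
The later steps are derived from this incorrect expression, so the error originates in Step 4.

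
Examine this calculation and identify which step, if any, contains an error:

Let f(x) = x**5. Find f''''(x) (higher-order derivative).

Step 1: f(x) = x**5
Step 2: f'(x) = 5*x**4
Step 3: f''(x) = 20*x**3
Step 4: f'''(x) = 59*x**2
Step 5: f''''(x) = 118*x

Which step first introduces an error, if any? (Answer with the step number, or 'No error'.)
Step 4

Step 4 is incorrect due to a wrong coefficient.
The step shows: 59*x**2
The correct value should be: 60*x**2

Explanation: The coefficient 60 was incorrectly written as 59: the term 60*x**2 was incorrectly written as 59*x**2
The later steps are derived from this incorrect expression, so the error originates in Step 4.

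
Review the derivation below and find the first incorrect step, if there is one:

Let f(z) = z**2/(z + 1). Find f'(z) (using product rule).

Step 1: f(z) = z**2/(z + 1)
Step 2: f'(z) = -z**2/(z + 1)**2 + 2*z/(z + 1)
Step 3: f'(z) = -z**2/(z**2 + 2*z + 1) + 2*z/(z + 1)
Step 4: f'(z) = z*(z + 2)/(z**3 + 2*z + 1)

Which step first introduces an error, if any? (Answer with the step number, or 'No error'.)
Step 4

Step 4 is incorrect due to a wrong exponent.
The step shows: z*(z + 2)/(z**3 + 2*z + 1)
The correct value should be: z*(z + 2)/(z**2 + 2*z + 1)

Explanation: The exponent 2 on z was incorrectly written as 3: the term z*(z + 2)/(z**2 + 2*z + 1) was incorrectly written as z*(z + 2)/(z**3 + 2*z + 1)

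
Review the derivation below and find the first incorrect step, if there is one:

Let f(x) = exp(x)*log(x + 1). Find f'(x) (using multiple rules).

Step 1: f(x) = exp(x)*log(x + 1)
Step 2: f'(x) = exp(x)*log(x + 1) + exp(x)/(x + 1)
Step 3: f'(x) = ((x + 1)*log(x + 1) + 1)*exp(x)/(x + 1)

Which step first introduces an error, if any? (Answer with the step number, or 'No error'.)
No error

All steps in this derivation are correct.
The final answer f'(x) = ((x + 1)*log(x + 1) + 1)*exp(x)/(x + 1) is valid.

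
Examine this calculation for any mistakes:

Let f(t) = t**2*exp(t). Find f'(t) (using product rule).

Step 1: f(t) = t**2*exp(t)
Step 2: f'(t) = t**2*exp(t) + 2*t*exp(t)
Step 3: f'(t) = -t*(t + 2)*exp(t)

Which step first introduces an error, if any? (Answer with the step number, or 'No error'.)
Step 3

Step 3 is incorrect due to a sign flip.
The step shows: -t*(t + 2)*exp(t)
The correct value should be: t*(t + 2)*exp(t)

Explanation: The sign of the whole expression was flipped: the term t*(t + 2)*exp(t) was incorrectly written as -t*(t + 2)*exp(t)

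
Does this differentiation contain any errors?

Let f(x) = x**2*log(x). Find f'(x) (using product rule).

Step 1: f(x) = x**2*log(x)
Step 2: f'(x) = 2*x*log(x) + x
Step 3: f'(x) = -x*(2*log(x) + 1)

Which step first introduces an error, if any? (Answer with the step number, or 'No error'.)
Step 3

Step 3 is incorrect due to a sign flip.
The step shows: -x*(2*log(x) + 1)
The correct value should be: x*(2*log(x) + 1)

Explanation: The sign of the whole expression was flipped: the term x*(2*log(x) + 1) was incorrectly written as -x*(2*log(x) + 1)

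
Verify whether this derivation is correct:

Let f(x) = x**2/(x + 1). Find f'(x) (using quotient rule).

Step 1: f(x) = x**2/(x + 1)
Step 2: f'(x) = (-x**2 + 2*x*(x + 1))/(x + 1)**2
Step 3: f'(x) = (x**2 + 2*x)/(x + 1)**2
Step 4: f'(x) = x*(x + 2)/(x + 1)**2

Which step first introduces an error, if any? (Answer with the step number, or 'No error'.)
No error

All steps in this derivation are correct.
The final answer f'(x) = x*(x + 2)/(x + 1)**2 is valid.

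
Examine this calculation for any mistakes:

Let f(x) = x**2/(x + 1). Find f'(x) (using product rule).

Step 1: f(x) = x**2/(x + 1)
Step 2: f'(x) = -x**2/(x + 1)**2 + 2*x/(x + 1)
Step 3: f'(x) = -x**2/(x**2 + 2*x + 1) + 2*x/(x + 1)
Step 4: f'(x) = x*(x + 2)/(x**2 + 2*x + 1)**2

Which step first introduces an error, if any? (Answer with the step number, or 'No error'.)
Step 4

Step 4 is incorrect due to a wrong exponent.
The step shows: x*(x + 2)/(x**2 + 2*x + 1)**2
The correct value should be: x*(x + 2)/(x**2 + 2*x + 1)

Explanation: The exponent -1 on x**2 + 2*x + 1 was incorrectly written as -2: the term x*(x + 2)/(x**2 + 2*x + 1) was incorrectly written as x*(x + 2)/(x**2 + 2*x + 1)**2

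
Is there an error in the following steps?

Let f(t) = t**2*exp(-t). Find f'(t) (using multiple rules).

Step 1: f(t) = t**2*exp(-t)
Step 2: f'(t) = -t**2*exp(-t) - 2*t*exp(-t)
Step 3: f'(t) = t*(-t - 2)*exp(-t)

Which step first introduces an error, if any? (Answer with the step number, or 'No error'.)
Step 2

Step 2 is incorrect due to a sign flip.
The step shows: -t**2*exp(-t) - 2*t*exp(-t)
The correct value should be: -t**2*exp(-t) + 2*t*exp(-t)

Explanation: The sign of one term was flipped: the term 2*t*exp(-t) was incorrectly written as -2*t*exp(-t)
The later steps are derived from this incorrect expression, so the error originates in Step 2.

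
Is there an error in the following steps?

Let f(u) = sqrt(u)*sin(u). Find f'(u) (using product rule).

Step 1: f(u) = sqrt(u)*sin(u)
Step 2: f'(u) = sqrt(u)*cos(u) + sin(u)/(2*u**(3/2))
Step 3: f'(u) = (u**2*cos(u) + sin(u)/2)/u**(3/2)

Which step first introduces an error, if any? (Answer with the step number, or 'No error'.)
Step 2

Step 2 is incorrect due to a wrong exponent.
The step shows: sqrt(u)*cos(u) + sin(u)/(2*u**(3/2))
The correct value should be: sqrt(u)*cos(u) + sin(u)/(2*sqrt(u))

Explanation: The exponent -1/2 on u was incorrectly written as -3/2: the term sin(u)/(2*sqrt(u)) was incorrectly written as sin(u)/(2*u**(3/2))
The later steps are derived from this incorrect expression, so the error originates in Step 2.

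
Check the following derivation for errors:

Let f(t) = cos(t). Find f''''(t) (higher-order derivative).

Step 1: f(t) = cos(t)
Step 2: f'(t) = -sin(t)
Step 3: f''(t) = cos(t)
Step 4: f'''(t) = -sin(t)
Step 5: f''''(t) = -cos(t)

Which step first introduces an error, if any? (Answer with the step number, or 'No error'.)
Step 3

Step 3 is incorrect due to a sign flip.
The step shows: cos(t)
The correct value should be: -cos(t)

Explanation: The sign of the whole expression was flipped: the term -cos(t) was incorrectly written as cos(t)
The later steps are derived from this incorrect expression, so the error originates in Step 3.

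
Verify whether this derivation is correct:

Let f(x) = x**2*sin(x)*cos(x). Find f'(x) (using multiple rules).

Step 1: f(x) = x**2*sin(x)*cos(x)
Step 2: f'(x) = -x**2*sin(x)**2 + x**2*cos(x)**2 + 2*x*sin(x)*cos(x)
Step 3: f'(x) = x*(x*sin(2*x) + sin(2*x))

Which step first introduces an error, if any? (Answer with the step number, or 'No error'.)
Step 3

Step 3 is incorrect due to a wrong trig function.
The step shows: x*(x*sin(2*x) + sin(2*x))
The correct value should be: x*(x*cos(2*x) + sin(2*x))

Explanation: cos(2*x) was incorrectly written as sin(2*x): the term x*(x*cos(2*x) + sin(2*x)) was incorrectly written as x*(x*sin(2*x) + sin(2*x))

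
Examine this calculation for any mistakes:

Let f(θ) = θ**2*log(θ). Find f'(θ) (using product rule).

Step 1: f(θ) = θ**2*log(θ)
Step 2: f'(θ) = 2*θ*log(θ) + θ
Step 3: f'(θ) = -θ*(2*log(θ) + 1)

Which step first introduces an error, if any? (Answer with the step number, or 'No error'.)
Step 3

Step 3 is incorrect due to a sign flip.
The step shows: -θ*(2*log(θ) + 1)
The correct value should be: θ*(2*log(θ) + 1)

Explanation: The sign of the whole expression was flipped: the term θ*(2*log(θ) + 1) was incorrectly written as -θ*(2*log(θ) + 1)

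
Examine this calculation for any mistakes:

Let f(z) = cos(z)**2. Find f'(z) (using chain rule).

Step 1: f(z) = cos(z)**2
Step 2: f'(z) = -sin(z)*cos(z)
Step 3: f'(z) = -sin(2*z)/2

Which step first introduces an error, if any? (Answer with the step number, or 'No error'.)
Step 2

Step 2 is incorrect due to a wrong coefficient.
The step shows: -sin(z)*cos(z)
The correct value should be: -2*sin(z)*cos(z)

Explanation: The coefficient -2 was incorrectly written as -1: the term -2*sin(z)*cos(z) was incorrectly written as -sin(z)*cos(z)
The later steps are derived from this incorrect expression, so the error originates in Step 2.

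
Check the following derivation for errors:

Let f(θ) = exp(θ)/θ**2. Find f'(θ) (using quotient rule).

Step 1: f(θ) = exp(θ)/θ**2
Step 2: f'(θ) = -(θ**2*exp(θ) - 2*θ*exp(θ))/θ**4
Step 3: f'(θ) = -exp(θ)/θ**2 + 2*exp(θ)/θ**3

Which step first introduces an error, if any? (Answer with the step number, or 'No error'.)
Step 2

Step 2 is incorrect due to a sign flip.
The step shows: -(θ**2*exp(θ) - 2*θ*exp(θ))/θ**4
The correct value should be: (θ**2*exp(θ) - 2*θ*exp(θ))/θ**4

Explanation: The sign of the whole expression was flipped: the term (θ**2*exp(θ) - 2*θ*exp(θ))/θ**4 was incorrectly written as -(θ**2*exp(θ) - 2*θ*exp(θ))/θ**4
The later steps are derived from this incorrect expression, so the error originates in Step 2.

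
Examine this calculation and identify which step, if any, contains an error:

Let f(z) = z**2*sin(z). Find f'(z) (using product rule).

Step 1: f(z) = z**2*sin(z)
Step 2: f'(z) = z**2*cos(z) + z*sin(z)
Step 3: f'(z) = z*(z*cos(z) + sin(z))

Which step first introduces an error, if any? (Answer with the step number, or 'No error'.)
Step 2

Step 2 is incorrect due to a wrong coefficient.
The step shows: z**2*cos(z) + z*sin(z)
The correct value should be: z**2*cos(z) + 2*z*sin(z)

Explanation: The coefficient 2 was incorrectly written as 1: the term 2*z*sin(z) was incorrectly written as z*sin(z)
The later steps are derived from this incorrect expression, so the error originates in Step 2.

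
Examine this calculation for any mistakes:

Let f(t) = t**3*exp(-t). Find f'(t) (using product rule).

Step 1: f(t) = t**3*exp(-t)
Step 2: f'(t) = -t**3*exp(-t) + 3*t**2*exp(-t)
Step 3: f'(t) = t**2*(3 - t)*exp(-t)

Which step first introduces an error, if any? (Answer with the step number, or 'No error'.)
No error

All steps in this derivation are correct.
The final answer f'(t) = t**2*(3 - t)*exp(-t) is valid.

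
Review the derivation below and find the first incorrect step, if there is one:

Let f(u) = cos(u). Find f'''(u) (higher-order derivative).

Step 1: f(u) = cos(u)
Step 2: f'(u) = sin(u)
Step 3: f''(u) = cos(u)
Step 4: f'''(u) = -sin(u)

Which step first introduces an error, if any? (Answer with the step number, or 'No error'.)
Step 2

Step 2 is incorrect due to a sign flip.
The step shows: sin(u)
The correct value should be: -sin(u)

Explanation: The sign of the whole expression was flipped: the term -sin(u) was incorrectly written as sin(u)
The later steps are derived from this incorrect expression, so the error originates in Step 2.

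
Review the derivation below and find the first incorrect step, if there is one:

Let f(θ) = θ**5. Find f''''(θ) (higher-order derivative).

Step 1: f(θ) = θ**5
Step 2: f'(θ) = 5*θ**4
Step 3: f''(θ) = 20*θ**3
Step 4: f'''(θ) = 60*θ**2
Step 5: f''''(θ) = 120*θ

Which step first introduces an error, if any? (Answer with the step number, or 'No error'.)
No error

All steps in this derivation are correct.
The final answer f''''(θ) = 120*θ is valid.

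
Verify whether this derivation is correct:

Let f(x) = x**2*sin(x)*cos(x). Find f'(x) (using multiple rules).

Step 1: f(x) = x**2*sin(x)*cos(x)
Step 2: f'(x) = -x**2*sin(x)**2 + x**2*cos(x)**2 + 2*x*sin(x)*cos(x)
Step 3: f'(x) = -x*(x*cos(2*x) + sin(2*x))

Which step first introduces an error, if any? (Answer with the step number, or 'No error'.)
Step 3

Step 3 is incorrect due to a sign flip.
The step shows: -x*(x*cos(2*x) + sin(2*x))
The correct value should be: x*(x*cos(2*x) + sin(2*x))

Explanation: The sign of the whole expression was flipped: the term x*(x*cos(2*x) + sin(2*x)) was incorrectly written as -x*(x*cos(2*x) + sin(2*x))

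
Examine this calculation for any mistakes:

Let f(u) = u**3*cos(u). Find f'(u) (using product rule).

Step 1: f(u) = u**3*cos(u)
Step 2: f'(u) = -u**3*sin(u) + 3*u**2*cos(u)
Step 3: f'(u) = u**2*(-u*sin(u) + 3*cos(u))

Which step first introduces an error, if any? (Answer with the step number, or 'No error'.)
No error

All steps in this derivation are correct.
The final answer f'(u) = u**2*(-u*sin(u) + 3*cos(u)) is valid.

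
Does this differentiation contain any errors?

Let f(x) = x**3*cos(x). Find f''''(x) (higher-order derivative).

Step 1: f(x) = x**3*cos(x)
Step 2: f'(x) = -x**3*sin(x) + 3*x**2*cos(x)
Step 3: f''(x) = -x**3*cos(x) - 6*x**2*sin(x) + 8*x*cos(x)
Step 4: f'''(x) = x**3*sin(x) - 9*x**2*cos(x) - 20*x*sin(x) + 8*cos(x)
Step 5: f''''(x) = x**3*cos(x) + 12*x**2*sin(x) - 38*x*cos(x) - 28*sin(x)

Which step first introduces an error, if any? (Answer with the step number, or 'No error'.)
Step 3

Step 3 is incorrect due to a wrong coefficient.
The step shows: -x**3*cos(x) - 6*x**2*sin(x) + 8*x*cos(x)
The correct value should be: -x**3*cos(x) - 6*x**2*sin(x) + 6*x*cos(x)

Explanation: The coefficient 6 was incorrectly written as 8: the term 6*x*cos(x) was incorrectly written as 8*x*cos(x)
The later steps are derived from this incorrect expression, so the error originates in Step 3.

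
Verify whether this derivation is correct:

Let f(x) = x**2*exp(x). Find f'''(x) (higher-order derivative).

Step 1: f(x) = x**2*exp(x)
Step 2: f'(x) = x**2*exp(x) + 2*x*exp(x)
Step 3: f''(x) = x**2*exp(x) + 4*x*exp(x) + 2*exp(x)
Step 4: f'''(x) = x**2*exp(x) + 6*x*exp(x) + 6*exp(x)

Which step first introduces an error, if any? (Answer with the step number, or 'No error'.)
No error

All steps in this derivation are correct.
The final answer f'''(x) = x**2*exp(x) + 6*x*exp(x) + 6*exp(x) is valid.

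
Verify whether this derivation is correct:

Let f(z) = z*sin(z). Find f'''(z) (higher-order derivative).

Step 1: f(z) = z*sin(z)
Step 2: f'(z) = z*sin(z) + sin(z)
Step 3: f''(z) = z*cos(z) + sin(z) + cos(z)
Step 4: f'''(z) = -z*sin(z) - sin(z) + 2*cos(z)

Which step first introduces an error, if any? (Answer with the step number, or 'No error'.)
Step 2

Step 2 is incorrect due to a wrong trig function.
The step shows: z*sin(z) + sin(z)
The correct value should be: z*cos(z) + sin(z)

Explanation: cos(z) was incorrectly written as sin(z): the term z*cos(z) was incorrectly written as z*sin(z)
The later steps are derived from this incorrect expression, so the error originates in Step 2.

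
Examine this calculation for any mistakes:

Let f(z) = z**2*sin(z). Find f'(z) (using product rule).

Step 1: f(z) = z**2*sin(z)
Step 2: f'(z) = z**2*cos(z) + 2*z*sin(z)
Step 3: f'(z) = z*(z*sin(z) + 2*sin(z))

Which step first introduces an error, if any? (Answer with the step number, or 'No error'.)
Step 3

Step 3 is incorrect due to a wrong trig function.
The step shows: z*(z*sin(z) + 2*sin(z))
The correct value should be: z*(z*cos(z) + 2*sin(z))

Explanation: cos(z) was incorrectly written as sin(z): the term z*(z*cos(z) + 2*sin(z)) was incorrectly written as z*(z*sin(z) + 2*sin(z))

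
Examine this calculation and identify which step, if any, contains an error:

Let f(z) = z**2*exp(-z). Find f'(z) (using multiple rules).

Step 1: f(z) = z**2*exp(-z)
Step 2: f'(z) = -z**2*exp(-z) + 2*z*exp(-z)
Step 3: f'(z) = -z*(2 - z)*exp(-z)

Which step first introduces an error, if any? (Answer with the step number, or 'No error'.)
Step 3

Step 3 is incorrect due to a sign flip.
The step shows: -z*(2 - z)*exp(-z)
The correct value should be: z*(2 - z)*exp(-z)

Explanation: The sign of the whole expression was flipped: the term z*(2 - z)*exp(-z) was incorrectly written as -z*(2 - z)*exp(-z)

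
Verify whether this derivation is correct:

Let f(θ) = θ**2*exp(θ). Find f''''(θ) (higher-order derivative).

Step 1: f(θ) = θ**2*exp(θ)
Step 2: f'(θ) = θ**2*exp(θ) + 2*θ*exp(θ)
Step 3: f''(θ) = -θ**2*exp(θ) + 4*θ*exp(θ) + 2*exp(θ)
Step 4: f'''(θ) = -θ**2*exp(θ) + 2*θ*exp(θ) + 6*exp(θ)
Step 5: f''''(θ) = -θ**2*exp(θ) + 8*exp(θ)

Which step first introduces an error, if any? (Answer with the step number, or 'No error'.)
Step 3

Step 3 is incorrect due to a sign flip.
The step shows: -θ**2*exp(θ) + 4*θ*exp(θ) + 2*exp(θ)
The correct value should be: θ**2*exp(θ) + 4*θ*exp(θ) + 2*exp(θ)

Explanation: The sign of one term was flipped: the term θ**2*exp(θ) was incorrectly written as -θ**2*exp(θ)
The later steps are derived from this incorrect expression, so the error originates in Step 3.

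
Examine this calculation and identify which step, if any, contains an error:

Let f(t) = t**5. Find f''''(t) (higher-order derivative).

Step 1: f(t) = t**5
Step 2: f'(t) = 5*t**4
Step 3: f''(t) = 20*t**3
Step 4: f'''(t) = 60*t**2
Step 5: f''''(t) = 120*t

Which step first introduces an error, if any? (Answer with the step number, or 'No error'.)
No error

All steps in this derivation are correct.
The final answer f''''(t) = 120*t is valid.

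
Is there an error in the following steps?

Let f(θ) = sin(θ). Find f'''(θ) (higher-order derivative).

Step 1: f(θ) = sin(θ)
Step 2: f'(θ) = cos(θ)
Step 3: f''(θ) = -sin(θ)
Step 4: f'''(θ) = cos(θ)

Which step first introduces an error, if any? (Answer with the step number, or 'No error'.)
Step 4

Step 4 is incorrect due to a sign flip.
The step shows: cos(θ)
The correct value should be: -cos(θ)

Explanation: The sign of the whole expression was flipped: the term -cos(θ) was incorrectly written as cos(θ)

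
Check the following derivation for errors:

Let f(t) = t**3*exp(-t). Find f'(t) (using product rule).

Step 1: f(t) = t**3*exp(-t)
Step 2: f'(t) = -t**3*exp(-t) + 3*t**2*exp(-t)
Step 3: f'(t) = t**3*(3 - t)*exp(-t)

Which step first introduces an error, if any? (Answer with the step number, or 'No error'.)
Step 3

Step 3 is incorrect due to a wrong exponent.
The step shows: t**3*(3 - t)*exp(-t)
The correct value should be: t**2*(3 - t)*exp(-t)

Explanation: The exponent 2 on t was incorrectly written as 3: the term t**2*(3 - t)*exp(-t) was incorrectly written as t**3*(3 - t)*exp(-t)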